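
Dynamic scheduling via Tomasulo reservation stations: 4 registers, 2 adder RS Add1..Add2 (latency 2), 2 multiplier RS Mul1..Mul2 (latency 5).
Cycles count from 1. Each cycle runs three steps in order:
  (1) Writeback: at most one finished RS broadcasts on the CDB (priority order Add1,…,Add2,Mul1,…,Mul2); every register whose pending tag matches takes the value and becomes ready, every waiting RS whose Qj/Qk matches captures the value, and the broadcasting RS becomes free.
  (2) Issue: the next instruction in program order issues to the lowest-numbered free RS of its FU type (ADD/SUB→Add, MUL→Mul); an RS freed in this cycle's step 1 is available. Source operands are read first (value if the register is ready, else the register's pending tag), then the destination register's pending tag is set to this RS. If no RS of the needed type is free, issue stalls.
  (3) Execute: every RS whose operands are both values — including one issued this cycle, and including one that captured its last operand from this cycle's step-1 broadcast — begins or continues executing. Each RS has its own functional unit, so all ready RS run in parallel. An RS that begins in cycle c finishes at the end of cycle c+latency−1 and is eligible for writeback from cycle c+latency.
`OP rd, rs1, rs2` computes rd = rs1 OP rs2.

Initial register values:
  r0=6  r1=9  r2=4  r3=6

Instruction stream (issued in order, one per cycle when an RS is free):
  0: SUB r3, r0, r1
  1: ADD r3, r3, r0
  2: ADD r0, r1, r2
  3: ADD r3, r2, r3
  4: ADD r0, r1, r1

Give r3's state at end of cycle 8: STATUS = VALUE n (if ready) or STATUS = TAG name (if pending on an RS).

STATUS = VALUE 7

cycle 1: issue SUB r3<-Add1 // r0:6,r1:9,r2:4,r3:Add1
cycle 2: issue ADD r3<-Add2 // r0:6,r1:9,r2:4,r3:Add2
cycle 3: CDB Add1=-3; issue ADD r0<-Add1 // r0:Add1,r1:9,r2:4,r3:Add2
cycle 4: stall // r0:Add1,r1:9,r2:4,r3:Add2
cycle 5: CDB Add1=13; issue ADD r3<-Add1 // r0:13,r1:9,r2:4,r3:Add1
cycle 6: CDB Add2=3; issue ADD r0<-Add2 // r0:Add2,r1:9,r2:4,r3:Add1
cycle 7: - // r0:Add2,r1:9,r2:4,r3:Add1
cycle 8: CDB Add1=7 // r0:Add2,r1:9,r2:4,r3:7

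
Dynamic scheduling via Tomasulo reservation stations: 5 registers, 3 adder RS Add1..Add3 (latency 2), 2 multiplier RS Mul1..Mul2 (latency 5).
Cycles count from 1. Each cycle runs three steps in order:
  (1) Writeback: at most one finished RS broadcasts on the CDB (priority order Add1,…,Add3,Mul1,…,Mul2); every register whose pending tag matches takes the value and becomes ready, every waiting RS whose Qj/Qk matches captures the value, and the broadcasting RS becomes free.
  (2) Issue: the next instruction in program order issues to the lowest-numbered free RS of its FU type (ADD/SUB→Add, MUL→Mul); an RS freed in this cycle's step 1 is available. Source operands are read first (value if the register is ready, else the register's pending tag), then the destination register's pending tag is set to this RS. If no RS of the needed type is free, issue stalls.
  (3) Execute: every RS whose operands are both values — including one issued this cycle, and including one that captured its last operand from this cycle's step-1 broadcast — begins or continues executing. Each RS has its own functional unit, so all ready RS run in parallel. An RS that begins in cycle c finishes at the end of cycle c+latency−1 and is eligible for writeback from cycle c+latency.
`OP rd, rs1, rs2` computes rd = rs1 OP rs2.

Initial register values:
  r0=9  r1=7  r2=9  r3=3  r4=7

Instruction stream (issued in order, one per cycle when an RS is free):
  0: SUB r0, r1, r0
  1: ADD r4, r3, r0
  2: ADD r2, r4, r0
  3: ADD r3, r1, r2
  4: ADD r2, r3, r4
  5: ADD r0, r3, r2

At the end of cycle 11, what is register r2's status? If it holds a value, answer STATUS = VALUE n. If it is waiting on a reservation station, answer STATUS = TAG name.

STATUS = VALUE 7

c1: issue SUB r0<-Add1 | r0:Add1,r1:7,r2:9,r3:3,r4:7
c2: issue ADD r4<-Add2 | r0:Add1,r1:7,r2:9,r3:3,r4:Add2
c3: CDB Add1=-2; issue ADD r2<-Add1 | r0:-2,r1:7,r2:Add1,r3:3,r4:Add2
c4: issue ADD r3<-Add3 | r0:-2,r1:7,r2:Add1,r3:Add3,r4:Add2
c5: CDB Add2=1; issue ADD r2<-Add2 | r0:-2,r1:7,r2:Add2,r3:Add3,r4:1
c6: stall | r0:-2,r1:7,r2:Add2,r3:Add3,r4:1
c7: CDB Add1=-1; issue ADD r0<-Add1 | r0:Add1,r1:7,r2:Add2,r3:Add3,r4:1
c8: - | r0:Add1,r1:7,r2:Add2,r3:Add3,r4:1
c9: CDB Add3=6 | r0:Add1,r1:7,r2:Add2,r3:6,r4:1
c10: - | r0:Add1,r1:7,r2:Add2,r3:6,r4:1
c11: CDB Add2=7 | r0:Add1,r1:7,r2:7,r3:6,r4:1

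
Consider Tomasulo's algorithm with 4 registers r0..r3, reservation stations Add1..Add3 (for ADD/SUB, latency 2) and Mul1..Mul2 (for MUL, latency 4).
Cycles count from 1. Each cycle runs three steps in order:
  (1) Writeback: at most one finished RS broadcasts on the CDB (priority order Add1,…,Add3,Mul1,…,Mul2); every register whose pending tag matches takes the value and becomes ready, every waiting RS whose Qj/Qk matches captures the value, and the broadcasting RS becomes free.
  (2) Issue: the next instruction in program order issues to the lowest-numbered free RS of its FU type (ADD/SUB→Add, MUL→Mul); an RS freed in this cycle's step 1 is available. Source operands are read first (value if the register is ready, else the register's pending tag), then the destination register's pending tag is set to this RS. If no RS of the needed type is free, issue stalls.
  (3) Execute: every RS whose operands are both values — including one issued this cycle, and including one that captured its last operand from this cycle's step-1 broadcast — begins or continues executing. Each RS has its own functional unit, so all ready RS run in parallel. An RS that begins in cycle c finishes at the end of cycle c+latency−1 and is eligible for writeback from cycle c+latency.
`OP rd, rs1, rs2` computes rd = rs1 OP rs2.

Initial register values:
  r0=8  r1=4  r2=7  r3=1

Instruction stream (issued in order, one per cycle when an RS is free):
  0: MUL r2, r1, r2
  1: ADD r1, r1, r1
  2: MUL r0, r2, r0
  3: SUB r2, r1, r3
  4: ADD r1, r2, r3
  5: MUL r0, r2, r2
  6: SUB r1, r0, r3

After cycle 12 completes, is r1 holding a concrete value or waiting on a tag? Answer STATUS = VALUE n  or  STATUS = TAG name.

cycle 1: issue MUL r2<-Mul1 // r0:8,r1:4,r2:Mul1,r3:1
cycle 2: issue ADD r1<-Add1 // r0:8,r1:Add1,r2:Mul1,r3:1
cycle 3: issue MUL r0<-Mul2 // r0:Mul2,r1:Add1,r2:Mul1,r3:1
cycle 4: CDB Add1=8; issue SUB r2<-Add1 // r0:Mul2,r1:8,r2:Add1,r3:1
cycle 5: CDB Mul1=28; issue ADD r1<-Add2 // r0:Mul2,r1:Add2,r2:Add1,r3:1
cycle 6: CDB Add1=7; issue MUL r0<-Mul1 // r0:Mul1,r1:Add2,r2:7,r3:1
cycle 7: issue SUB r1<-Add1 // r0:Mul1,r1:Add1,r2:7,r3:1
cycle 8: CDB Add2=8 // r0:Mul1,r1:Add1,r2:7,r3:1
cycle 9: CDB Mul2=224 // r0:Mul1,r1:Add1,r2:7,r3:1
cycle 10: CDB Mul1=49 // r0:49,r1:Add1,r2:7,r3:1
cycle 11: - // r0:49,r1:Add1,r2:7,r3:1
cycle 12: CDB Add1=48 // r0:49,r1:48,r2:7,r3:1

STATUS = VALUE 48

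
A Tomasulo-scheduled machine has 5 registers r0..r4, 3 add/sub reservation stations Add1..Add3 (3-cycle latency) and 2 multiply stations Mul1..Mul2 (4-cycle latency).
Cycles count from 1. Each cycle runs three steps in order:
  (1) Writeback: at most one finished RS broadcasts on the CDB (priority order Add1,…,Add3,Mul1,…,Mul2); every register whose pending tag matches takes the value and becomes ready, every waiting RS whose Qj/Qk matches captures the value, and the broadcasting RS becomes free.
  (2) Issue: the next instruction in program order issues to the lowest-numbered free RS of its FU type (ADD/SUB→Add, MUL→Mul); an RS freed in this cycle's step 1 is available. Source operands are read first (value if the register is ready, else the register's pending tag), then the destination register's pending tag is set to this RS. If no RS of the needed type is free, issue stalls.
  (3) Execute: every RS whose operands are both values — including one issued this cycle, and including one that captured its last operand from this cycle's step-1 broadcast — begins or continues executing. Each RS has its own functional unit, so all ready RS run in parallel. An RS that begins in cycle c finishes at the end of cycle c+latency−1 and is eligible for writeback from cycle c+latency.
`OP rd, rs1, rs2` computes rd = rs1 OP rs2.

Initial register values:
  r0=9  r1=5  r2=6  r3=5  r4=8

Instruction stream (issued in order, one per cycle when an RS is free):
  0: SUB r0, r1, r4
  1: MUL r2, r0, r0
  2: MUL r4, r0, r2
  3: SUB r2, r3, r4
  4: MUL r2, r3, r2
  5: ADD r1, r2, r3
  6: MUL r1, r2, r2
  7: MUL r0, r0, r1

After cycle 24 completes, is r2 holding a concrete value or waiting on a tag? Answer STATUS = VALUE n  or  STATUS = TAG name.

  c1: issue SUB r0<-Add1  regs: r0:Add1,r1:5,r2:6,r3:5,r4:8
  c2: issue MUL r2<-Mul1  regs: r0:Add1,r1:5,r2:Mul1,r3:5,r4:8
  c3: issue MUL r4<-Mul2  regs: r0:Add1,r1:5,r2:Mul1,r3:5,r4:Mul2
  c4: CDB Add1=-3; issue SUB r2<-Add1  regs: r0:-3,r1:5,r2:Add1,r3:5,r4:Mul2
  c5: stall  regs: r0:-3,r1:5,r2:Add1,r3:5,r4:Mul2
  c6: stall  regs: r0:-3,r1:5,r2:Add1,r3:5,r4:Mul2
  c7: stall  regs: r0:-3,r1:5,r2:Add1,r3:5,r4:Mul2
  c8: CDB Mul1=9; issue MUL r2<-Mul1  regs: r0:-3,r1:5,r2:Mul1,r3:5,r4:Mul2
  c9: issue ADD r1<-Add2  regs: r0:-3,r1:Add2,r2:Mul1,r3:5,r4:Mul2
  c10: stall  regs: r0:-3,r1:Add2,r2:Mul1,r3:5,r4:Mul2
  c11: stall  regs: r0:-3,r1:Add2,r2:Mul1,r3:5,r4:Mul2
  c12: CDB Mul2=-27; issue MUL r1<-Mul2  regs: r0:-3,r1:Mul2,r2:Mul1,r3:5,r4:-27
  c13: stall  regs: r0:-3,r1:Mul2,r2:Mul1,r3:5,r4:-27
  c14: stall  regs: r0:-3,r1:Mul2,r2:Mul1,r3:5,r4:-27
  c15: CDB Add1=32; stall  regs: r0:-3,r1:Mul2,r2:Mul1,r3:5,r4:-27
  c16: stall  regs: r0:-3,r1:Mul2,r2:Mul1,r3:5,r4:-27
  c17: stall  regs: r0:-3,r1:Mul2,r2:Mul1,r3:5,r4:-27
  c18: stall  regs: r0:-3,r1:Mul2,r2:Mul1,r3:5,r4:-27
  c19: CDB Mul1=160; issue MUL r0<-Mul1  regs: r0:Mul1,r1:Mul2,r2:160,r3:5,r4:-27
  c20: -  regs: r0:Mul1,r1:Mul2,r2:160,r3:5,r4:-27
  c21: -  regs: r0:Mul1,r1:Mul2,r2:160,r3:5,r4:-27
  c22: CDB Add2=165  regs: r0:Mul1,r1:Mul2,r2:160,r3:5,r4:-27
  c23: CDB Mul2=25600  regs: r0:Mul1,r1:25600,r2:160,r3:5,r4:-27
  c24: -  regs: r0:Mul1,r1:25600,r2:160,r3:5,r4:-27

STATUS = VALUE 160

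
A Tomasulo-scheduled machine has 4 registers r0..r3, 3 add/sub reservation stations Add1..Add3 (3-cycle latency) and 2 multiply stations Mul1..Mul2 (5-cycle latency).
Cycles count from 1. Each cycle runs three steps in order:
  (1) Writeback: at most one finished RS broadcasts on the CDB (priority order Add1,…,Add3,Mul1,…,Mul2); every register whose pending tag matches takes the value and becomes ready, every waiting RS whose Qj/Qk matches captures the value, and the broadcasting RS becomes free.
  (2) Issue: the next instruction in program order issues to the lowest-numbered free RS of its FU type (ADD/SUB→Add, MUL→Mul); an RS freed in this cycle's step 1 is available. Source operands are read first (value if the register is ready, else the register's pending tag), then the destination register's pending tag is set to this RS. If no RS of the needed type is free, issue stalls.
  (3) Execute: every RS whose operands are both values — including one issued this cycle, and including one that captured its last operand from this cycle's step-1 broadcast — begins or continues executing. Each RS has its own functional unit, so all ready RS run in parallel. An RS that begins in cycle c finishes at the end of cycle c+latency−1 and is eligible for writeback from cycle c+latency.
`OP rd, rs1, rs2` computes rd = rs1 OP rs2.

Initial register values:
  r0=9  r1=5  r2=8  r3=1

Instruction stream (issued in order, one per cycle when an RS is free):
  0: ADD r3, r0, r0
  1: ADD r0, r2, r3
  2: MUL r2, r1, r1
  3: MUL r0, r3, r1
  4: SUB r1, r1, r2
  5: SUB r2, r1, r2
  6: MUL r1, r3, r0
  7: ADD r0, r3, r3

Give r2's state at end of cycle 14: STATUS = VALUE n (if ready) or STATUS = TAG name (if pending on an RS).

  c1: issue ADD r3<-Add1  regs: r0:9,r1:5,r2:8,r3:Add1
  c2: issue ADD r0<-Add2  regs: r0:Add2,r1:5,r2:8,r3:Add1
  c3: issue MUL r2<-Mul1  regs: r0:Add2,r1:5,r2:Mul1,r3:Add1
  c4: CDB Add1=18; issue MUL r0<-Mul2  regs: r0:Mul2,r1:5,r2:Mul1,r3:18
  c5: issue SUB r1<-Add1  regs: r0:Mul2,r1:Add1,r2:Mul1,r3:18
  c6: issue SUB r2<-Add3  regs: r0:Mul2,r1:Add1,r2:Add3,r3:18
  c7: CDB Add2=26; stall  regs: r0:Mul2,r1:Add1,r2:Add3,r3:18
  c8: CDB Mul1=25; issue MUL r1<-Mul1  regs: r0:Mul2,r1:Mul1,r2:Add3,r3:18
  c9: CDB Mul2=90; issue ADD r0<-Add2  regs: r0:Add2,r1:Mul1,r2:Add3,r3:18
  c10: -  regs: r0:Add2,r1:Mul1,r2:Add3,r3:18
  c11: CDB Add1=-20  regs: r0:Add2,r1:Mul1,r2:Add3,r3:18
  c12: CDB Add2=36  regs: r0:36,r1:Mul1,r2:Add3,r3:18
  c13: -  regs: r0:36,r1:Mul1,r2:Add3,r3:18
  c14: CDB Add3=-45  regs: r0:36,r1:Mul1,r2:-45,r3:18

STATUS = VALUE -45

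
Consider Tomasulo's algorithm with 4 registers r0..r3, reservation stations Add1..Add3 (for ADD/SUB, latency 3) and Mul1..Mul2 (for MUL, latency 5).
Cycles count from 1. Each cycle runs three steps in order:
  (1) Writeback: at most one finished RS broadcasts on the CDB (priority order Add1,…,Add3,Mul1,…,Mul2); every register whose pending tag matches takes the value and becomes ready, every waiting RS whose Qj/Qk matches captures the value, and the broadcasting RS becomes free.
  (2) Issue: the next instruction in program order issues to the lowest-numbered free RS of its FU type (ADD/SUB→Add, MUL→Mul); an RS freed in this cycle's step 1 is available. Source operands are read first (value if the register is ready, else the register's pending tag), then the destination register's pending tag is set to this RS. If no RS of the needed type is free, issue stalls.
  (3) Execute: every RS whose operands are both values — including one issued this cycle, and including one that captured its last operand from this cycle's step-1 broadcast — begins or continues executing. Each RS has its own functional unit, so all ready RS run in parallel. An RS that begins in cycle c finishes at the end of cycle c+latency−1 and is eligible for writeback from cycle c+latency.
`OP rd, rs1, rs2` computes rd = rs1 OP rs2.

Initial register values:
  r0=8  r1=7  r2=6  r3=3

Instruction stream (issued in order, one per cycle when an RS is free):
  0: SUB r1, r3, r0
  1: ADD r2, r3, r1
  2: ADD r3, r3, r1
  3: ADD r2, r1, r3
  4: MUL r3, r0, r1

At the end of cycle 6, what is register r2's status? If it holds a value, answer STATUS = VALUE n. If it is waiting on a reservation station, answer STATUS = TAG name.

  c1: issue SUB r1<-Add1  regs: r0:8,r1:Add1,r2:6,r3:3
  c2: issue ADD r2<-Add2  regs: r0:8,r1:Add1,r2:Add2,r3:3
  c3: issue ADD r3<-Add3  regs: r0:8,r1:Add1,r2:Add2,r3:Add3
  c4: CDB Add1=-5; issue ADD r2<-Add1  regs: r0:8,r1:-5,r2:Add1,r3:Add3
  c5: issue MUL r3<-Mul1  regs: r0:8,r1:-5,r2:Add1,r3:Mul1
  c6: -  regs: r0:8,r1:-5,r2:Add1,r3:Mul1

STATUS = TAG Add1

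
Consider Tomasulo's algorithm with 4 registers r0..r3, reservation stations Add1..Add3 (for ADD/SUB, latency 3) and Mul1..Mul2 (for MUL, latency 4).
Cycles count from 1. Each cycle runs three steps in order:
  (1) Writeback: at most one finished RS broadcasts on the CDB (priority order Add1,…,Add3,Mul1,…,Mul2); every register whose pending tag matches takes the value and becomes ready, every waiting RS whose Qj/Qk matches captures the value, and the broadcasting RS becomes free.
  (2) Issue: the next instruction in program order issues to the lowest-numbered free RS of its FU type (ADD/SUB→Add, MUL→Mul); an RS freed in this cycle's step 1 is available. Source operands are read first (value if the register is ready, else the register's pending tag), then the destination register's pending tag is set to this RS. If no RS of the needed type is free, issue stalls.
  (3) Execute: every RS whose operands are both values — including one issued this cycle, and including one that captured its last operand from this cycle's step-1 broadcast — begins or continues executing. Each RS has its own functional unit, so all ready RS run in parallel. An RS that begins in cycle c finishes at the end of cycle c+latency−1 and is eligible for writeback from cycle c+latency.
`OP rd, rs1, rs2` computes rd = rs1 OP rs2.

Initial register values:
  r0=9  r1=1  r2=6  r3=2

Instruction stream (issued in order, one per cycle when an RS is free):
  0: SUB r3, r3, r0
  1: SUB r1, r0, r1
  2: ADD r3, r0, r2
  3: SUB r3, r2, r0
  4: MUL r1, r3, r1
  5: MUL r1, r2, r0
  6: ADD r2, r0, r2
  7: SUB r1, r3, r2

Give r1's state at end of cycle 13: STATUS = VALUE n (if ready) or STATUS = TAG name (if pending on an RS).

STATUS = VALUE -18

c1: issue SUB r3<-Add1 | r0:9,r1:1,r2:6,r3:Add1
c2: issue SUB r1<-Add2 | r0:9,r1:Add2,r2:6,r3:Add1
c3: issue ADD r3<-Add3 | r0:9,r1:Add2,r2:6,r3:Add3
c4: CDB Add1=-7; issue SUB r3<-Add1 | r0:9,r1:Add2,r2:6,r3:Add1
c5: CDB Add2=8; issue MUL r1<-Mul1 | r0:9,r1:Mul1,r2:6,r3:Add1
c6: CDB Add3=15; issue MUL r1<-Mul2 | r0:9,r1:Mul2,r2:6,r3:Add1
c7: CDB Add1=-3; issue ADD r2<-Add1 | r0:9,r1:Mul2,r2:Add1,r3:-3
c8: issue SUB r1<-Add2 | r0:9,r1:Add2,r2:Add1,r3:-3
c9: - | r0:9,r1:Add2,r2:Add1,r3:-3
c10: CDB Add1=15 | r0:9,r1:Add2,r2:15,r3:-3
c11: CDB Mul1=-24 | r0:9,r1:Add2,r2:15,r3:-3
c12: CDB Mul2=54 | r0:9,r1:Add2,r2:15,r3:-3
c13: CDB Add2=-18 | r0:9,r1:-18,r2:15,r3:-3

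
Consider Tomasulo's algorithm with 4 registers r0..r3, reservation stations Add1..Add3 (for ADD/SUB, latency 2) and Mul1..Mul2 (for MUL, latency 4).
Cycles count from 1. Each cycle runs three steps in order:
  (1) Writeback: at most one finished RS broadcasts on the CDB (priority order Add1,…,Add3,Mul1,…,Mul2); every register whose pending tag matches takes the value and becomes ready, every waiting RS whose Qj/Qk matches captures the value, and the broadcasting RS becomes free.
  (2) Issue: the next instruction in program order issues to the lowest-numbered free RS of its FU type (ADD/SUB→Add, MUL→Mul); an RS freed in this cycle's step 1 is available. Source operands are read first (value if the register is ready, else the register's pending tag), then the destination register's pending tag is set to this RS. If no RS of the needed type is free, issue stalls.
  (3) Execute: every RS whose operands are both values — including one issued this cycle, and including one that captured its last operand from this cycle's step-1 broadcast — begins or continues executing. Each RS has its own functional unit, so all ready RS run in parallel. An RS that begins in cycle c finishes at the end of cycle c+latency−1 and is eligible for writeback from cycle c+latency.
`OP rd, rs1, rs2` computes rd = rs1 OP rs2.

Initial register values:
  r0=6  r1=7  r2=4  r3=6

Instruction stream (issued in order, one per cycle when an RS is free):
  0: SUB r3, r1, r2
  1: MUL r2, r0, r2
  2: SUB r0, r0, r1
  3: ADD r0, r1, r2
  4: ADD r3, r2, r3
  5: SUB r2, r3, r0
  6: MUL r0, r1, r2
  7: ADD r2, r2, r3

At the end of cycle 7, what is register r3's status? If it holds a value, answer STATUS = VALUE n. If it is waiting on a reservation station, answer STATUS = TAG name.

cycle 1: issue SUB r3<-Add1 // r0:6,r1:7,r2:4,r3:Add1
cycle 2: issue MUL r2<-Mul1 // r0:6,r1:7,r2:Mul1,r3:Add1
cycle 3: CDB Add1=3; issue SUB r0<-Add1 // r0:Add1,r1:7,r2:Mul1,r3:3
cycle 4: issue ADD r0<-Add2 // r0:Add2,r1:7,r2:Mul1,r3:3
cycle 5: CDB Add1=-1; issue ADD r3<-Add1 // r0:Add2,r1:7,r2:Mul1,r3:Add1
cycle 6: CDB Mul1=24; issue SUB r2<-Add3 // r0:Add2,r1:7,r2:Add3,r3:Add1
cycle 7: issue MUL r0<-Mul1 // r0:Mul1,r1:7,r2:Add3,r3:Add1

STATUS = TAG Add1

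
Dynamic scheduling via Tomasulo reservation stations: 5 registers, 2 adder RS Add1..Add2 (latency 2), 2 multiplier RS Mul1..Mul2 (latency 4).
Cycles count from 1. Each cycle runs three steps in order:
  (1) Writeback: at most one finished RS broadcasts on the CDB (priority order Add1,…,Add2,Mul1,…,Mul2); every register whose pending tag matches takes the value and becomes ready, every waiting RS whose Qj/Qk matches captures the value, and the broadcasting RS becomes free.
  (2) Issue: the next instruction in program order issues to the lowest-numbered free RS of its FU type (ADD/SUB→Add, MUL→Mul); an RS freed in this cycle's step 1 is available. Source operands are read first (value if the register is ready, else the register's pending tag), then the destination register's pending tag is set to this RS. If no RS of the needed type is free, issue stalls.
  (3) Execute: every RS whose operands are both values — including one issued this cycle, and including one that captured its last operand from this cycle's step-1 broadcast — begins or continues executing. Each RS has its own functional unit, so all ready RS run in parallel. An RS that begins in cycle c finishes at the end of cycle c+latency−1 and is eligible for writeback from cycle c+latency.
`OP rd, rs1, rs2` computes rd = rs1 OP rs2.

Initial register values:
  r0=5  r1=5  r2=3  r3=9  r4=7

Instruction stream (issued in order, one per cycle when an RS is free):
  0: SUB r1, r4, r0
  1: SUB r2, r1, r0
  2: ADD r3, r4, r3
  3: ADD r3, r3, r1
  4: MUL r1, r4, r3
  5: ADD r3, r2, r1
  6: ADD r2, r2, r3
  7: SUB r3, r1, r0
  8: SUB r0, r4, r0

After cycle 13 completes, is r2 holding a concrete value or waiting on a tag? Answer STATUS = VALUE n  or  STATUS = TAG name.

STATUS = TAG Add2

c1: issue SUB r1<-Add1 | r0:5,r1:Add1,r2:3,r3:9,r4:7
c2: issue SUB r2<-Add2 | r0:5,r1:Add1,r2:Add2,r3:9,r4:7
c3: CDB Add1=2; issue ADD r3<-Add1 | r0:5,r1:2,r2:Add2,r3:Add1,r4:7
c4: stall | r0:5,r1:2,r2:Add2,r3:Add1,r4:7
c5: CDB Add1=16; issue ADD r3<-Add1 | r0:5,r1:2,r2:Add2,r3:Add1,r4:7
c6: CDB Add2=-3; issue MUL r1<-Mul1 | r0:5,r1:Mul1,r2:-3,r3:Add1,r4:7
c7: CDB Add1=18; issue ADD r3<-Add1 | r0:5,r1:Mul1,r2:-3,r3:Add1,r4:7
c8: issue ADD r2<-Add2 | r0:5,r1:Mul1,r2:Add2,r3:Add1,r4:7
c9: stall | r0:5,r1:Mul1,r2:Add2,r3:Add1,r4:7
c10: stall | r0:5,r1:Mul1,r2:Add2,r3:Add1,r4:7
c11: CDB Mul1=126; stall | r0:5,r1:126,r2:Add2,r3:Add1,r4:7
c12: stall | r0:5,r1:126,r2:Add2,r3:Add1,r4:7
c13: CDB Add1=123; issue SUB r3<-Add1 | r0:5,r1:126,r2:Add2,r3:Add1,r4:7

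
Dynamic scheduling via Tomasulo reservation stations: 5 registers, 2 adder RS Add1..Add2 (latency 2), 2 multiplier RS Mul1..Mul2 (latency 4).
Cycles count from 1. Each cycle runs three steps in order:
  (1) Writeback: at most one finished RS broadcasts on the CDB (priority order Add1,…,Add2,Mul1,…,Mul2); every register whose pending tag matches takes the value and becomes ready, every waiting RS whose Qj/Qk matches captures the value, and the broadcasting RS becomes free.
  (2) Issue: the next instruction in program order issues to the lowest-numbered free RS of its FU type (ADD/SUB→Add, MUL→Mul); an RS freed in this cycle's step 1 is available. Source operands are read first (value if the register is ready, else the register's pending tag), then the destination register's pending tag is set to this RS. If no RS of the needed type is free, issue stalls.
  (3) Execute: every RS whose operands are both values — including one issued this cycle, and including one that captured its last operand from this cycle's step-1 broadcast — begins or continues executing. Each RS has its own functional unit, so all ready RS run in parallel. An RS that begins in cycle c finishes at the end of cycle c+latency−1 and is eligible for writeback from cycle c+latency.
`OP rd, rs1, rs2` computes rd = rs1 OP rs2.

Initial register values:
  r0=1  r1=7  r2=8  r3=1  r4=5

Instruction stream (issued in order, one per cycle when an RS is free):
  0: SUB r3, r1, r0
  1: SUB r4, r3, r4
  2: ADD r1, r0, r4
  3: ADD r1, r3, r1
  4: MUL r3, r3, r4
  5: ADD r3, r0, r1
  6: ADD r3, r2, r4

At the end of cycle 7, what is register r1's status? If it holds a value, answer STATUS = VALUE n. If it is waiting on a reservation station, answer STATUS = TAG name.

c1: issue SUB r3<-Add1 | r0:1,r1:7,r2:8,r3:Add1,r4:5
c2: issue SUB r4<-Add2 | r0:1,r1:7,r2:8,r3:Add1,r4:Add2
c3: CDB Add1=6; issue ADD r1<-Add1 | r0:1,r1:Add1,r2:8,r3:6,r4:Add2
c4: stall | r0:1,r1:Add1,r2:8,r3:6,r4:Add2
c5: CDB Add2=1; issue ADD r1<-Add2 | r0:1,r1:Add2,r2:8,r3:6,r4:1
c6: issue MUL r3<-Mul1 | r0:1,r1:Add2,r2:8,r3:Mul1,r4:1
c7: CDB Add1=2; issue ADD r3<-Add1 | r0:1,r1:Add2,r2:8,r3:Add1,r4:1

STATUS = TAG Add2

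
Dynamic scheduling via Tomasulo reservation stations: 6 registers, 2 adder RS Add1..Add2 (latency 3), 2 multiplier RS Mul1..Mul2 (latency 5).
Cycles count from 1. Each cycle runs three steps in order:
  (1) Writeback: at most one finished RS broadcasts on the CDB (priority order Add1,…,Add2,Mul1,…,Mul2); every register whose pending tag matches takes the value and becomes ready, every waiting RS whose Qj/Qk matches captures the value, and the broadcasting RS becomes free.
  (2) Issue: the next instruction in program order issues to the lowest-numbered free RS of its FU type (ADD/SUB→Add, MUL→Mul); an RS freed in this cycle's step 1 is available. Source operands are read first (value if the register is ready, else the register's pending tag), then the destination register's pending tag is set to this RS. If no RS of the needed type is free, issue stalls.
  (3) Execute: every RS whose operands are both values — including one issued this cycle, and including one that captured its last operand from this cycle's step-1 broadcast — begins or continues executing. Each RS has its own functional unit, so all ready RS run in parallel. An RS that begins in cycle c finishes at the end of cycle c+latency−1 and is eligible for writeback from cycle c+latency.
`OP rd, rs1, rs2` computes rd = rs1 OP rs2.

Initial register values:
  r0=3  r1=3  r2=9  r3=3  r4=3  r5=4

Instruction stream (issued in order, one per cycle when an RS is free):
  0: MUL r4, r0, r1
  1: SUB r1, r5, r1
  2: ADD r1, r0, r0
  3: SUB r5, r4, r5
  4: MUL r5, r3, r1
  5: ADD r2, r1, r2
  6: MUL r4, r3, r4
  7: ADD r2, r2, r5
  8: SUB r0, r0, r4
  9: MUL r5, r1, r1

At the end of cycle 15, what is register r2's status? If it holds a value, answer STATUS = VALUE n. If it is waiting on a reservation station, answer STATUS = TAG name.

STATUS = VALUE 33

  c1: issue MUL r4<-Mul1  regs: r0:3,r1:3,r2:9,r3:3,r4:Mul1,r5:4
  c2: issue SUB r1<-Add1  regs: r0:3,r1:Add1,r2:9,r3:3,r4:Mul1,r5:4
  c3: issue ADD r1<-Add2  regs: r0:3,r1:Add2,r2:9,r3:3,r4:Mul1,r5:4
  c4: stall  regs: r0:3,r1:Add2,r2:9,r3:3,r4:Mul1,r5:4
  c5: CDB Add1=1; issue SUB r5<-Add1  regs: r0:3,r1:Add2,r2:9,r3:3,r4:Mul1,r5:Add1
  c6: CDB Add2=6; issue MUL r5<-Mul2  regs: r0:3,r1:6,r2:9,r3:3,r4:Mul1,r5:Mul2
  c7: CDB Mul1=9; issue ADD r2<-Add2  regs: r0:3,r1:6,r2:Add2,r3:3,r4:9,r5:Mul2
  c8: issue MUL r4<-Mul1  regs: r0:3,r1:6,r2:Add2,r3:3,r4:Mul1,r5:Mul2
  c9: stall  regs: r0:3,r1:6,r2:Add2,r3:3,r4:Mul1,r5:Mul2
  c10: CDB Add1=5; issue ADD r2<-Add1  regs: r0:3,r1:6,r2:Add1,r3:3,r4:Mul1,r5:Mul2
  c11: CDB Add2=15; issue SUB r0<-Add2  regs: r0:Add2,r1:6,r2:Add1,r3:3,r4:Mul1,r5:Mul2
  c12: CDB Mul2=18; issue MUL r5<-Mul2  regs: r0:Add2,r1:6,r2:Add1,r3:3,r4:Mul1,r5:Mul2
  c13: CDB Mul1=27  regs: r0:Add2,r1:6,r2:Add1,r3:3,r4:27,r5:Mul2
  c14: -  regs: r0:Add2,r1:6,r2:Add1,r3:3,r4:27,r5:Mul2
  c15: CDB Add1=33  regs: r0:Add2,r1:6,r2:33,r3:3,r4:27,r5:Mul2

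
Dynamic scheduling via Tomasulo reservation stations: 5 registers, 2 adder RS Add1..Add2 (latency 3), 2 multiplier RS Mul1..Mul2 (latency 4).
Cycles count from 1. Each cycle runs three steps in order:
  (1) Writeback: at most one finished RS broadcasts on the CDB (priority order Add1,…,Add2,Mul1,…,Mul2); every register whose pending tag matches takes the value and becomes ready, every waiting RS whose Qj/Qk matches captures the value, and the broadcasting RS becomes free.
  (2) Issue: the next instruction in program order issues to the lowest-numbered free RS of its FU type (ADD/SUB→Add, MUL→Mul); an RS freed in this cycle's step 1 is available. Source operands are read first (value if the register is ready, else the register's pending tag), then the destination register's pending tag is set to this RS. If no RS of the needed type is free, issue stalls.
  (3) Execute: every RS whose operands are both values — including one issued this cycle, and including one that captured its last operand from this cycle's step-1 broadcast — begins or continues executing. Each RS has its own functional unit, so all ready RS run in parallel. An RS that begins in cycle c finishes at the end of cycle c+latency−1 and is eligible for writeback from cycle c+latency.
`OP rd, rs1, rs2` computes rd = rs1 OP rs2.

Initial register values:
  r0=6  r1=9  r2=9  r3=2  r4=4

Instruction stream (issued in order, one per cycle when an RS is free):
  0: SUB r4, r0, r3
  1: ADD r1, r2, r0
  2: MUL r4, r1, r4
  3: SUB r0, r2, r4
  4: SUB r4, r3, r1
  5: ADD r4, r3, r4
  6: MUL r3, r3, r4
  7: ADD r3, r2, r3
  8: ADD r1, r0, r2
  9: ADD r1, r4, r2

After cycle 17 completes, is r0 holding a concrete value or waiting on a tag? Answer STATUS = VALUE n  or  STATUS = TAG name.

c1: issue SUB r4<-Add1 | r0:6,r1:9,r2:9,r3:2,r4:Add1
c2: issue ADD r1<-Add2 | r0:6,r1:Add2,r2:9,r3:2,r4:Add1
c3: issue MUL r4<-Mul1 | r0:6,r1:Add2,r2:9,r3:2,r4:Mul1
c4: CDB Add1=4; issue SUB r0<-Add1 | r0:Add1,r1:Add2,r2:9,r3:2,r4:Mul1
c5: CDB Add2=15; issue SUB r4<-Add2 | r0:Add1,r1:15,r2:9,r3:2,r4:Add2
c6: stall | r0:Add1,r1:15,r2:9,r3:2,r4:Add2
c7: stall | r0:Add1,r1:15,r2:9,r3:2,r4:Add2
c8: CDB Add2=-13; issue ADD r4<-Add2 | r0:Add1,r1:15,r2:9,r3:2,r4:Add2
c9: CDB Mul1=60; issue MUL r3<-Mul1 | r0:Add1,r1:15,r2:9,r3:Mul1,r4:Add2
c10: stall | r0:Add1,r1:15,r2:9,r3:Mul1,r4:Add2
c11: CDB Add2=-11; issue ADD r3<-Add2 | r0:Add1,r1:15,r2:9,r3:Add2,r4:-11
c12: CDB Add1=-51; issue ADD r1<-Add1 | r0:-51,r1:Add1,r2:9,r3:Add2,r4:-11
c13: stall | r0:-51,r1:Add1,r2:9,r3:Add2,r4:-11
c14: stall | r0:-51,r1:Add1,r2:9,r3:Add2,r4:-11
c15: CDB Add1=-42; issue ADD r1<-Add1 | r0:-51,r1:Add1,r2:9,r3:Add2,r4:-11
c16: CDB Mul1=-22 | r0:-51,r1:Add1,r2:9,r3:Add2,r4:-11
c17: - | r0:-51,r1:Add1,r2:9,r3:Add2,r4:-11

STATUS = VALUE -51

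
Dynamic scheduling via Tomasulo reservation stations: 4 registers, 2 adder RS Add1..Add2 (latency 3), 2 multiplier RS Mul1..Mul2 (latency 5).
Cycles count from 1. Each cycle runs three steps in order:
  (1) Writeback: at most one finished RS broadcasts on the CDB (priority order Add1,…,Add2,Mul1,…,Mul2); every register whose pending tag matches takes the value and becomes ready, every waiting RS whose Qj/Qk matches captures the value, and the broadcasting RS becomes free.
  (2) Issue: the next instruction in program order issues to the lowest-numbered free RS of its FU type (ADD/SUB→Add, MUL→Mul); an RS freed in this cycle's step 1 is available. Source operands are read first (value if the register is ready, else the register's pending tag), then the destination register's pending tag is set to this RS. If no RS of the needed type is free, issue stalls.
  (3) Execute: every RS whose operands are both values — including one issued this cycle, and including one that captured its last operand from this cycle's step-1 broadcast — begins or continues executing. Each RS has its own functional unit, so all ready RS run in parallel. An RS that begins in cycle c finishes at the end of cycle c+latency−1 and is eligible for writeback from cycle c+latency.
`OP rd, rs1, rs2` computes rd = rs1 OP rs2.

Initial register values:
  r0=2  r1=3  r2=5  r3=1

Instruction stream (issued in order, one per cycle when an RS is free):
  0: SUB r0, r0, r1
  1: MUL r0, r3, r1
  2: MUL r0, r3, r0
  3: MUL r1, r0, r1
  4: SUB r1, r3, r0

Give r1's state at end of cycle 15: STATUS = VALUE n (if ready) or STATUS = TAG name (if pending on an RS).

STATUS = VALUE -2

c1: issue SUB r0<-Add1 | r0:Add1,r1:3,r2:5,r3:1
c2: issue MUL r0<-Mul1 | r0:Mul1,r1:3,r2:5,r3:1
c3: issue MUL r0<-Mul2 | r0:Mul2,r1:3,r2:5,r3:1
c4: CDB Add1=-1; stall | r0:Mul2,r1:3,r2:5,r3:1
c5: stall | r0:Mul2,r1:3,r2:5,r3:1
c6: stall | r0:Mul2,r1:3,r2:5,r3:1
c7: CDB Mul1=3; issue MUL r1<-Mul1 | r0:Mul2,r1:Mul1,r2:5,r3:1
c8: issue SUB r1<-Add1 | r0:Mul2,r1:Add1,r2:5,r3:1
c9: - | r0:Mul2,r1:Add1,r2:5,r3:1
c10: - | r0:Mul2,r1:Add1,r2:5,r3:1
c11: - | r0:Mul2,r1:Add1,r2:5,r3:1
c12: CDB Mul2=3 | r0:3,r1:Add1,r2:5,r3:1
c13: - | r0:3,r1:Add1,r2:5,r3:1
c14: - | r0:3,r1:Add1,r2:5,r3:1
c15: CDB Add1=-2 | r0:3,r1:-2,r2:5,r3:1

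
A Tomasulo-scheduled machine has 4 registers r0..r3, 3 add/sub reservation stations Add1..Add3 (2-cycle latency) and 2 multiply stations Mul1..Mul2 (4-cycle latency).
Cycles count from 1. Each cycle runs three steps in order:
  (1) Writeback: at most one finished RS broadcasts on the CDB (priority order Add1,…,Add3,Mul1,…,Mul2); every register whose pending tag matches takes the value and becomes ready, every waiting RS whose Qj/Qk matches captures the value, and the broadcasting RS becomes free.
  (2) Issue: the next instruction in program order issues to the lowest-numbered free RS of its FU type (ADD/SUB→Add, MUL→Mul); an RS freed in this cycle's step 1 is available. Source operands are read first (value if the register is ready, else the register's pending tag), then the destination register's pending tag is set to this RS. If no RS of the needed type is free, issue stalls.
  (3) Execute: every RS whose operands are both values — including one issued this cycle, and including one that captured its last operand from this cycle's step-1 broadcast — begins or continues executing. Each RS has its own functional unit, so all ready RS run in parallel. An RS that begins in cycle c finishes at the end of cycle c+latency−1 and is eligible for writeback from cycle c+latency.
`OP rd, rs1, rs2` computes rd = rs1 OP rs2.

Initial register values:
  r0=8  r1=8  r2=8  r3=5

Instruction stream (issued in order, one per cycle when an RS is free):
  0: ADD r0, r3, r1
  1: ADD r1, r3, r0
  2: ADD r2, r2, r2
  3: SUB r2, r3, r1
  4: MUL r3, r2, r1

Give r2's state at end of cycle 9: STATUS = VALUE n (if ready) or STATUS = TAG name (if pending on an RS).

STATUS = VALUE -13

cycle 1: issue ADD r0<-Add1 // r0:Add1,r1:8,r2:8,r3:5
cycle 2: issue ADD r1<-Add2 // r0:Add1,r1:Add2,r2:8,r3:5
cycle 3: CDB Add1=13; issue ADD r2<-Add1 // r0:13,r1:Add2,r2:Add1,r3:5
cycle 4: issue SUB r2<-Add3 // r0:13,r1:Add2,r2:Add3,r3:5
cycle 5: CDB Add1=16; issue MUL r3<-Mul1 // r0:13,r1:Add2,r2:Add3,r3:Mul1
cycle 6: CDB Add2=18 // r0:13,r1:18,r2:Add3,r3:Mul1
cycle 7: - // r0:13,r1:18,r2:Add3,r3:Mul1
cycle 8: CDB Add3=-13 // r0:13,r1:18,r2:-13,r3:Mul1
cycle 9: - // r0:13,r1:18,r2:-13,r3:Mul1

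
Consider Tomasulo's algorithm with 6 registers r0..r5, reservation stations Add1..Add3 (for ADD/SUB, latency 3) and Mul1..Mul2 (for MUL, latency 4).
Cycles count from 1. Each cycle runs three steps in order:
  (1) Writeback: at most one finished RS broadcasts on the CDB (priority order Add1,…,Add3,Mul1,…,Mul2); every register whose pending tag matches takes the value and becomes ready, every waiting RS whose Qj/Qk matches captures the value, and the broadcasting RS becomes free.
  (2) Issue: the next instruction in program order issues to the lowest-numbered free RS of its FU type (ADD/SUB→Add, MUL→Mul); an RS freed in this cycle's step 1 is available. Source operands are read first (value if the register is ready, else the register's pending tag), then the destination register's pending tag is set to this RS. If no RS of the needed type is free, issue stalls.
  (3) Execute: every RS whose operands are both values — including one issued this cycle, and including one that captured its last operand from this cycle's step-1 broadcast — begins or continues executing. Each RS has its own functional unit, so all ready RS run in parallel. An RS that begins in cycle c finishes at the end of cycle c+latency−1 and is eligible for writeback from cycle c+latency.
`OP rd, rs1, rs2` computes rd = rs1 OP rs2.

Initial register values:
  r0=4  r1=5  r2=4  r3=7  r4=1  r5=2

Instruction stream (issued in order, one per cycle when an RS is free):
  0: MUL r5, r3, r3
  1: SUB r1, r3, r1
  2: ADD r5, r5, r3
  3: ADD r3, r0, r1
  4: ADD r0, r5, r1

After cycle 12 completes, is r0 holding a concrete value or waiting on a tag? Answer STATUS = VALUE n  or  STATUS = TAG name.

  c1: issue MUL r5<-Mul1  regs: r0:4,r1:5,r2:4,r3:7,r4:1,r5:Mul1
  c2: issue SUB r1<-Add1  regs: r0:4,r1:Add1,r2:4,r3:7,r4:1,r5:Mul1
  c3: issue ADD r5<-Add2  regs: r0:4,r1:Add1,r2:4,r3:7,r4:1,r5:Add2
  c4: issue ADD r3<-Add3  regs: r0:4,r1:Add1,r2:4,r3:Add3,r4:1,r5:Add2
  c5: CDB Add1=2; issue ADD r0<-Add1  regs: r0:Add1,r1:2,r2:4,r3:Add3,r4:1,r5:Add2
  c6: CDB Mul1=49  regs: r0:Add1,r1:2,r2:4,r3:Add3,r4:1,r5:Add2
  c7: -  regs: r0:Add1,r1:2,r2:4,r3:Add3,r4:1,r5:Add2
  c8: CDB Add3=6  regs: r0:Add1,r1:2,r2:4,r3:6,r4:1,r5:Add2
  c9: CDB Add2=56  regs: r0:Add1,r1:2,r2:4,r3:6,r4:1,r5:56
  c10: -  regs: r0:Add1,r1:2,r2:4,r3:6,r4:1,r5:56
  c11: -  regs: r0:Add1,r1:2,r2:4,r3:6,r4:1,r5:56
  c12: CDB Add1=58  regs: r0:58,r1:2,r2:4,r3:6,r4:1,r5:56

STATUS = VALUE 58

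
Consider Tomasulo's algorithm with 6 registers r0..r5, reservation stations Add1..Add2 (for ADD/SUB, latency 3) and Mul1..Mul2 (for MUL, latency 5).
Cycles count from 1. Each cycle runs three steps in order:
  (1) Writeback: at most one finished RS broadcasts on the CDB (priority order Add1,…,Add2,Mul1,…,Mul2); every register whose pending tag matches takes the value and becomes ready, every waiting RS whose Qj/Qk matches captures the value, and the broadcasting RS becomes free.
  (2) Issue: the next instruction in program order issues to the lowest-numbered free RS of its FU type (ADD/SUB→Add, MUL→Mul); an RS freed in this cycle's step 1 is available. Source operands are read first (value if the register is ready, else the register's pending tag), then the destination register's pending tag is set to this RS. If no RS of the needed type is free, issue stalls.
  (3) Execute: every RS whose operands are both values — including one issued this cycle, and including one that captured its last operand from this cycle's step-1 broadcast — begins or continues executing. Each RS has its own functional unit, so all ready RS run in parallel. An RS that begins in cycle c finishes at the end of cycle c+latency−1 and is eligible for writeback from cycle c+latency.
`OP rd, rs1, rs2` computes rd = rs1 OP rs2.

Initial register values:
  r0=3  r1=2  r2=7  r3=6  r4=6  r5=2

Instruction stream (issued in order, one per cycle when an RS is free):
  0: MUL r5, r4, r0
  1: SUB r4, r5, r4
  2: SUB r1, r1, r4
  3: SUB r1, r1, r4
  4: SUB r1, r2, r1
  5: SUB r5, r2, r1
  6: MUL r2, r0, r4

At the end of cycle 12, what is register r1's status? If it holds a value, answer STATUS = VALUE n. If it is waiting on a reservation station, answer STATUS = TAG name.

STATUS = TAG Add2

  c1: issue MUL r5<-Mul1  regs: r0:3,r1:2,r2:7,r3:6,r4:6,r5:Mul1
  c2: issue SUB r4<-Add1  regs: r0:3,r1:2,r2:7,r3:6,r4:Add1,r5:Mul1
  c3: issue SUB r1<-Add2  regs: r0:3,r1:Add2,r2:7,r3:6,r4:Add1,r5:Mul1
  c4: stall  regs: r0:3,r1:Add2,r2:7,r3:6,r4:Add1,r5:Mul1
  c5: stall  regs: r0:3,r1:Add2,r2:7,r3:6,r4:Add1,r5:Mul1
  c6: CDB Mul1=18; stall  regs: r0:3,r1:Add2,r2:7,r3:6,r4:Add1,r5:18
  c7: stall  regs: r0:3,r1:Add2,r2:7,r3:6,r4:Add1,r5:18
  c8: stall  regs: r0:3,r1:Add2,r2:7,r3:6,r4:Add1,r5:18
  c9: CDB Add1=12; issue SUB r1<-Add1  regs: r0:3,r1:Add1,r2:7,r3:6,r4:12,r5:18
  c10: stall  regs: r0:3,r1:Add1,r2:7,r3:6,r4:12,r5:18
  c11: stall  regs: r0:3,r1:Add1,r2:7,r3:6,r4:12,r5:18
  c12: CDB Add2=-10; issue SUB r1<-Add2  regs: r0:3,r1:Add2,r2:7,r3:6,r4:12,r5:18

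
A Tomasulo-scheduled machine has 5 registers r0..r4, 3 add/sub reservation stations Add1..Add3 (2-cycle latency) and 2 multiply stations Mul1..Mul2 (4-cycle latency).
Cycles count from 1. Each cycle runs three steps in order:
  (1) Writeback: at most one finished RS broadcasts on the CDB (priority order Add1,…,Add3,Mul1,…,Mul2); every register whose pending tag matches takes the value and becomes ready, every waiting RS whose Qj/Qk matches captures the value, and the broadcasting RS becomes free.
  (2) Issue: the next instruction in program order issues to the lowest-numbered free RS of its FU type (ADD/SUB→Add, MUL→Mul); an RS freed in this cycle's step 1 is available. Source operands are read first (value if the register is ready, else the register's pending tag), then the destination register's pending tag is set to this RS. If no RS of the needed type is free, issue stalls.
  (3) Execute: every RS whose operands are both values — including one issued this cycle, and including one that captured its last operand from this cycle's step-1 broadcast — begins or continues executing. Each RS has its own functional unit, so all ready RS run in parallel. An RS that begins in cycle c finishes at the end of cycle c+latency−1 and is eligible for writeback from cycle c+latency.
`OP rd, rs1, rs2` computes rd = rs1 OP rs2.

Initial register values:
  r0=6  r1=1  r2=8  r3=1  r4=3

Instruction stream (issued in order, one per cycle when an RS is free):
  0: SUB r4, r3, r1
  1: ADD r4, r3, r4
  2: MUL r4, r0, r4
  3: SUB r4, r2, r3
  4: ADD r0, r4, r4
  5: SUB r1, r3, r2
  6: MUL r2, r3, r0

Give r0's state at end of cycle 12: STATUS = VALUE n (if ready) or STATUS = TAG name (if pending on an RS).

c1: issue SUB r4<-Add1 | r0:6,r1:1,r2:8,r3:1,r4:Add1
c2: issue ADD r4<-Add2 | r0:6,r1:1,r2:8,r3:1,r4:Add2
c3: CDB Add1=0; issue MUL r4<-Mul1 | r0:6,r1:1,r2:8,r3:1,r4:Mul1
c4: issue SUB r4<-Add1 | r0:6,r1:1,r2:8,r3:1,r4:Add1
c5: CDB Add2=1; issue ADD r0<-Add2 | r0:Add2,r1:1,r2:8,r3:1,r4:Add1
c6: CDB Add1=7; issue SUB r1<-Add1 | r0:Add2,r1:Add1,r2:8,r3:1,r4:7
c7: issue MUL r2<-Mul2 | r0:Add2,r1:Add1,r2:Mul2,r3:1,r4:7
c8: CDB Add1=-7 | r0:Add2,r1:-7,r2:Mul2,r3:1,r4:7
c9: CDB Add2=14 | r0:14,r1:-7,r2:Mul2,r3:1,r4:7
c10: CDB Mul1=6 | r0:14,r1:-7,r2:Mul2,r3:1,r4:7
c11: - | r0:14,r1:-7,r2:Mul2,r3:1,r4:7
c12: - | r0:14,r1:-7,r2:Mul2,r3:1,r4:7

STATUS = VALUE 14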